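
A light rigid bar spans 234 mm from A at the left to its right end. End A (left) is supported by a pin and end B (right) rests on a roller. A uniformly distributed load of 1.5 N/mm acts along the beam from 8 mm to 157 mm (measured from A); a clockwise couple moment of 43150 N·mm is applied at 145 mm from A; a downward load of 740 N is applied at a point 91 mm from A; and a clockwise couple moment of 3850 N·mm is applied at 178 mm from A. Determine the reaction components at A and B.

Resultant of the distributed load: 1.5 × 149 = 223.5 N at 82.5 mm from A.
Moments about A: B_y·234 − (1.5·149)·82.5 − 43150 − 740·91 − 3850 = 0 → B_y = 132778.75/234 = 567.431 ≈ 567.4 N.
ΣF_y = 0: A_y + 567.431 − 1.5·149 − 740 = 0 → A_y = 396.1 N.
ΣF_x = 0: no horizontal applied forces, so A_x = 0.

A_x = 0, A_y = 396.1 N, B_y = 567.4 N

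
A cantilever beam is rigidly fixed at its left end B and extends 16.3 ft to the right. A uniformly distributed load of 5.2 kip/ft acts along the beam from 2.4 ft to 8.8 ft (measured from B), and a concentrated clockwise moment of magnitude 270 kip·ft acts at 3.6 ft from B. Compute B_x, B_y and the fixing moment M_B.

B_x = 0, B_y = 33.28 kip, M_B = 456.4 kip·ft

Resultant of the distributed load: 5.2 × 6.4 = 33.28 kip at 5.6 ft from B.
ΣF_x = 0: B_x = 0.
ΣF_y = 0: B_y − 5.2·6.4 = 0 → B_y = 33.28 kip.
ΣM about B: M_B − (5.2·6.4)·5.6 − 270 = 0 → M_B = 456.4 kip·ft.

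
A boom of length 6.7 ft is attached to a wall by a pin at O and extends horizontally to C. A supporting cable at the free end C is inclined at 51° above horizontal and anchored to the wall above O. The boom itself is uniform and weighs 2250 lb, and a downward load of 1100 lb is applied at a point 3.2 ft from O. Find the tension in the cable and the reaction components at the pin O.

T = 2124 lb, O_x = 1336 lb, O_y = 1700 lb

ΣM about O: T·sin51°·6.7 − 2250·3.35 − 1100·3.2 = 0 → T = 11057.5/(6.7·0.777146) = 2123.63 ≈ 2124 lb.
ΣF_x = 0: O_x − T·cos51° = 0 → O_x = 2123.63 × 0.62932 = 1336 lb.
ΣF_y = 0: O_y + T·sin51° − 2250 − 1100 = 0 → O_y = 3350 − 2123.63 × 0.777146 = 1700 lb.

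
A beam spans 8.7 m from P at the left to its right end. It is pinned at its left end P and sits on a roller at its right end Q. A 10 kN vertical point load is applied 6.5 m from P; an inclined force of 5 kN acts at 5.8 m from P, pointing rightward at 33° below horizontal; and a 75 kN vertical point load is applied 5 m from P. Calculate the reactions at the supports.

P_x = -4.193 kN, P_y = 35.33 kN, Q_y = 52.39 kN

Taking moments about P: Q_y·8.7 − 10·6.5 − 5·sin33°·5.8 − 75·5 = 0 → Q_y = 455.795/8.7 = 52.3902 ≈ 52.39 kN.
ΣF_y = 0: P_y + 52.3902 − 10 − 5·sin33° − 75 = 0 → P_y = 35.33 kN.
ΣF_x = 0: P_x + 5·cos33° = 0 → P_x = -4.193 kN.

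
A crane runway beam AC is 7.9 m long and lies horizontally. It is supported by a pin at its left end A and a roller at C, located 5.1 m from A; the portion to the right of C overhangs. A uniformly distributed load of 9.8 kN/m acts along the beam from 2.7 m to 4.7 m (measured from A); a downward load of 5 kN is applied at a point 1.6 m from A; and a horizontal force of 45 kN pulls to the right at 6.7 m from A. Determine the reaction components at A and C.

Resultant of the distributed load: 9.8 × 2 = 19.6 kN at 3.7 m from A.
Moments about A: C_y·5.1 − (9.8·2)·3.7 − 5·1.6 = 0 → C_y = 80.52/5.1 = 15.7882 ≈ 15.79 kN.
ΣF_y = 0: A_y + 15.7882 − 9.8·2 − 5 = 0 → A_y = 8.812 kN.
ΣF_x = 0: A_x + 45 = 0 → A_x = -45.00 kN.

A_x = -45.00 kN, A_y = 8.812 kN, C_y = 15.79 kN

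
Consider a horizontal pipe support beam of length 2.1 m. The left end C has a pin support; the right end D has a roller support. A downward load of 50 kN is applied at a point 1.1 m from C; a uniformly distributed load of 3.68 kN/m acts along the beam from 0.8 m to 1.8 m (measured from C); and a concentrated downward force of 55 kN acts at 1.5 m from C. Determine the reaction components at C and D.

C_x = 0, C_y = 40.93 kN, D_y = 67.75 kN

Resultant of the distributed load: 3.68 × 1 = 3.68 kN at 1.3 m from C.
Moments about C: D_y·2.1 − 50·1.1 − (3.68·1)·1.3 − 55·1.5 = 0 → D_y = 142.284/2.1 = 67.7543 ≈ 67.75 kN.
ΣF_y = 0: C_y + 67.7543 − 50 − 3.68·1 − 55 = 0 → C_y = 40.93 kN.
ΣF_x = 0: no horizontal applied forces, so C_x = 0.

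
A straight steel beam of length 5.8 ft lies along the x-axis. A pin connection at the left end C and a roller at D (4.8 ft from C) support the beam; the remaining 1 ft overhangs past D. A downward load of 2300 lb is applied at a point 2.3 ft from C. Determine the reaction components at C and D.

C_x = 0, C_y = 1198 lb, D_y = 1102 lb

Taking moments about C: D_y·4.8 − 2300·2.3 = 0 → D_y = 5290/4.8 = 1102.08 ≈ 1102 lb.
ΣF_y = 0: C_y + 1102.08 − 2300 = 0 → C_y = 1198 lb.
ΣF_x = 0: no horizontal applied forces, so C_x = 0.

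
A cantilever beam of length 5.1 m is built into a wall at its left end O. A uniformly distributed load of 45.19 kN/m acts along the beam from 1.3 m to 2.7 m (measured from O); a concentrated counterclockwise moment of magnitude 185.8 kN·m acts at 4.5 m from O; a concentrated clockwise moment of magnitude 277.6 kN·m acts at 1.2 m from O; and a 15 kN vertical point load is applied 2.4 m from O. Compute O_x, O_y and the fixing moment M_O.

Resultant of the distributed load: 45.19 × 1.4 = 63.266 kN at 2 m from O.
ΣF_x = 0: O_x = 0.
ΣF_y = 0: O_y − 45.19·1.4 − 15 = 0 → O_y = 78.27 kN.
ΣM about O: M_O − (45.19·1.4)·2 + 185.8 − 277.6 − 15·2.4 = 0 → M_O = 254.3 kN·m.

O_x = 0, O_y = 78.27 kN, M_O = 254.3 kN·m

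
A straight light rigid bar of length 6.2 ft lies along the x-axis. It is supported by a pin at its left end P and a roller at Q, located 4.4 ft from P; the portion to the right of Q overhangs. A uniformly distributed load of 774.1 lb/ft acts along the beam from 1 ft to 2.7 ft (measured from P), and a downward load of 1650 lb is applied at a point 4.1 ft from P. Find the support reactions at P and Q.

P_x = 0, P_y = 875.2 lb, Q_y = 2091 lb

Resultant of the distributed load: 774.1 × 1.7 = 1315.97 lb at 1.85 ft from P.
Taking moments about P: Q_y·4.4 − (774.1·1.7)·1.85 − 1650·4.1 = 0 → Q_y = 9199.5445/4.4 = 2090.81 ≈ 2091 lb.
ΣF_y = 0: P_y + 2090.81 − 774.1·1.7 − 1650 = 0 → P_y = 875.2 lb.
ΣF_x = 0: no horizontal applied forces, so P_x = 0.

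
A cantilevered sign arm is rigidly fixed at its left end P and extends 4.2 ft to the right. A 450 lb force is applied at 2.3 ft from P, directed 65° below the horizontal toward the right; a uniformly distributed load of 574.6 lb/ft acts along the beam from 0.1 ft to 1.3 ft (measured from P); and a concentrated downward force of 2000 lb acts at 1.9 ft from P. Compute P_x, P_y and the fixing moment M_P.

Resultant of the distributed load: 574.6 × 1.2 = 689.52 lb at 0.7 ft from P.
ΣF_x = 0: P_x + 450·cos65° = 0 → P_x = -190.2 lb.
ΣF_y = 0: P_y − 450·sin65° − 574.6·1.2 − 2000 = 0 → P_y = 3097 lb.
ΣM about P: M_P − 450·sin65°·2.3 − (574.6·1.2)·0.7 − 2000·1.9 = 0 → M_P = 5221 lb·ft.

P_x = -190.2 lb, P_y = 3097 lb, M_P = 5221 lb·ft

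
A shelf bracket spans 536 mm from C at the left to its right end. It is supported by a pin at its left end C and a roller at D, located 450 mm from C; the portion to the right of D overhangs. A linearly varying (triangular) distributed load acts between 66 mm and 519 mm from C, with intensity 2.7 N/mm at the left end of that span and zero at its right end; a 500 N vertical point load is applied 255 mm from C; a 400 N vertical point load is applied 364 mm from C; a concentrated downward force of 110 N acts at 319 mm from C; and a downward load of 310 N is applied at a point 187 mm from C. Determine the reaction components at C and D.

C_x = 0, C_y = 823.0 N, D_y = 1109 N

Resultant of the triangular load: ½ × 2.7 × 453 = 611.55 N, acting at 217 mm from C (one-third of the span from the peak).
Taking moments about C: D_y·450 − (½·2.7·453)·217 − 500·255 − 400·364 − 110·319 − 310·187 = 0 → D_y = 498866.35/450 = 1108.59 ≈ 1109 N.
ΣF_y = 0: C_y + 1108.59 − ½·2.7·453 − 500 − 400 − 110 − 310 = 0 → C_y = 823.0 N.
ΣF_x = 0: no horizontal applied forces, so C_x = 0.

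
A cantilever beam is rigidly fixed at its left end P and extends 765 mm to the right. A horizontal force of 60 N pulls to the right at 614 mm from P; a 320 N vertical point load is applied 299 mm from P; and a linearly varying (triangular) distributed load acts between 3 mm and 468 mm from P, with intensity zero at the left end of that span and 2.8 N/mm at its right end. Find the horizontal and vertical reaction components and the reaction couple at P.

P_x = -60.00 N, P_y = 971.0 N, M_P = 299400 N·mm

Resultant of the triangular load: ½ × 2.8 × 465 = 651 N, acting at 313 mm from P (one-third of the span from the peak).
ΣF_x = 0: P_x + 60 = 0 → P_x = -60.00 N.
ΣF_y = 0: P_y − 320 − ½·2.8·465 = 0 → P_y = 971.0 N.
ΣM about P: M_P − 320·299 − (½·2.8·465)·313 = 0 → M_P = 299400 N·mm.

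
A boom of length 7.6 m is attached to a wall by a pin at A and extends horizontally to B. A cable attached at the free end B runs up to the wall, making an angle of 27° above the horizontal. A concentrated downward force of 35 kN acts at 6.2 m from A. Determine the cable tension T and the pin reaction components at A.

T = 62.89 kN, A_x = 56.04 kN, A_y = 6.447 kN

ΣM about A: T·sin27°·7.6 − 35·6.2 = 0 → T = 217/(7.6·0.45399) = 62.8926 ≈ 62.89 kN.
ΣF_x = 0: A_x − T·cos27° = 0 → A_x = 62.8926 × 0.891007 = 56.04 kN.
ΣF_y = 0: A_y + T·sin27° − 35 = 0 → A_y = 35 − 62.8926 × 0.45399 = 6.447 kN.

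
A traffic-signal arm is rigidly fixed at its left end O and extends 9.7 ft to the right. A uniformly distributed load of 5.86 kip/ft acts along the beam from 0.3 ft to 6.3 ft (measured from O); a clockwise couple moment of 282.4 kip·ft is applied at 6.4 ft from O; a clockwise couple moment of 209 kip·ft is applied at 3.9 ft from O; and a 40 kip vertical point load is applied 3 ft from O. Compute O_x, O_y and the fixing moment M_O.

Resultant of the distributed load: 5.86 × 6 = 35.16 kip at 3.3 ft from O.
ΣF_x = 0: O_x = 0.
ΣF_y = 0: O_y − 5.86·6 − 40 = 0 → O_y = 75.16 kip.
ΣM about O: M_O − (5.86·6)·3.3 − 282.4 − 209 − 40·3 = 0 → M_O = 727.4 kip·ft.

O_x = 0, O_y = 75.16 kip, M_O = 727.4 kip·ft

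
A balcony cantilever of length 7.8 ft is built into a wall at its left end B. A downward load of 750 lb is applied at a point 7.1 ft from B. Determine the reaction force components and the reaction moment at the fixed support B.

B_x = 0, B_y = 750.0 lb, M_B = 5325 lb·ft

ΣF_x = 0: B_x = 0.
ΣF_y = 0: B_y − 750 = 0 → B_y = 750.0 lb.
ΣM about B: M_B − 750·7.1 = 0 → M_B = 5325 lb·ft.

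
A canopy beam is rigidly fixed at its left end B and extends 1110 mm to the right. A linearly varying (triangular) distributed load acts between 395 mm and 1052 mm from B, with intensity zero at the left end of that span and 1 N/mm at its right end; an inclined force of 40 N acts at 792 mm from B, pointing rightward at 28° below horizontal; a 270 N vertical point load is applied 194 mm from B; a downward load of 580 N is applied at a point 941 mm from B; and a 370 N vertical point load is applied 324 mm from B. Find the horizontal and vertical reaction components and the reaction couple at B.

B_x = -35.32 N, B_y = 1567 N, M_B = 1007000 N·mm

Resultant of the triangular load: ½ × 1 × 657 = 328.5 N, acting at 833 mm from B (one-third of the span from the peak).
ΣF_x = 0: B_x + 40·cos28° = 0 → B_x = -35.32 N.
ΣF_y = 0: B_y − ½·1·657 − 40·sin28° − 270 − 580 − 370 = 0 → B_y = 1567 N.
ΣM about B: M_B − (½·1·657)·833 − 40·sin28°·792 − 270·194 − 580·941 − 370·324 = 0 → M_B = 1007000 N·mm.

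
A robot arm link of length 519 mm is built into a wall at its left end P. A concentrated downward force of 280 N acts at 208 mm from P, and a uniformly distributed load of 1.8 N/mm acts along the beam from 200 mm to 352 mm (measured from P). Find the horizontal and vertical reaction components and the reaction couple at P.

Resultant of the distributed load: 1.8 × 152 = 273.6 N at 276 mm from P.
ΣF_x = 0: P_x = 0.
ΣF_y = 0: P_y − 280 − 1.8·152 = 0 → P_y = 553.6 N.
ΣM about P: M_P − 280·208 − (1.8·152)·276 = 0 → M_P = 133800 N·mm.

P_x = 0, P_y = 553.6 N, M_P = 133800 N·mm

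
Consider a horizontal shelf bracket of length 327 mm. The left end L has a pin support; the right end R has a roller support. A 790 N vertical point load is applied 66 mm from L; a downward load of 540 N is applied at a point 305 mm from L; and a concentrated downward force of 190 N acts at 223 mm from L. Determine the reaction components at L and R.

Taking moments about L: R_y·327 − 790·66 − 540·305 − 190·223 = 0 → R_y = 259210/327 = 792.691 ≈ 792.7 N.
ΣF_y = 0: L_y + 792.691 − 790 − 540 − 190 = 0 → L_y = 727.3 N.
ΣF_x = 0: no horizontal applied forces, so L_x = 0.

L_x = 0, L_y = 727.3 N, R_y = 792.7 N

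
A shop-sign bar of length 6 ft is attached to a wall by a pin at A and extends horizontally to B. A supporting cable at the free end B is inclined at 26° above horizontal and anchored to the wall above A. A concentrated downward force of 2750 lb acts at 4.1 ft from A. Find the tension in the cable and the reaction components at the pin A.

ΣM about A: T·sin26°·6 − 2750·4.1 = 0 → T = 11275/(6·0.438371) = 4286.7 ≈ 4287 lb.
ΣF_x = 0: A_x − T·cos26° = 0 → A_x = 4286.7 × 0.898794 = 3853 lb.
ΣF_y = 0: A_y + T·sin26° − 2750 = 0 → A_y = 2750 − 4286.7 × 0.438371 = 870.8 lb.

T = 4287 lb, A_x = 3853 lb, A_y = 870.8 lb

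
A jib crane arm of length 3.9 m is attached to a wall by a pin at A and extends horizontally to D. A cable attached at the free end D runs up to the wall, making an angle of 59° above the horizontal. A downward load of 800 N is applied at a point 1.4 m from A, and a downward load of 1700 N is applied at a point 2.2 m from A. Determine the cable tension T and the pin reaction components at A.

ΣM about A: T·sin59°·3.9 − 800·1.4 − 1700·2.2 = 0 → T = 4860/(3.9·0.857167) = 1453.81 ≈ 1454 N.
ΣF_x = 0: A_x − T·cos59° = 0 → A_x = 1453.81 × 0.515038 = 748.8 N.
ΣF_y = 0: A_y + T·sin59° − 800 − 1700 = 0 → A_y = 2500 − 1453.81 × 0.857167 = 1254 N.

T = 1454 N, A_x = 748.8 N, A_y = 1254 N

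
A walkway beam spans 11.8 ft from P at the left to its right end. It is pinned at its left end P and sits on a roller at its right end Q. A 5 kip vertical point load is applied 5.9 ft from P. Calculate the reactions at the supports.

P_x = 0, P_y = 2.500 kip, Q_y = 2.500 kip

Taking moments about P: Q_y·11.8 − 5·5.9 = 0 → Q_y = 29.5/11.8 = 2.500 kip.
ΣF_y = 0: P_y + 2.5 − 5 = 0 → P_y = 2.500 kip.
ΣF_x = 0: no horizontal applied forces, so P_x = 0.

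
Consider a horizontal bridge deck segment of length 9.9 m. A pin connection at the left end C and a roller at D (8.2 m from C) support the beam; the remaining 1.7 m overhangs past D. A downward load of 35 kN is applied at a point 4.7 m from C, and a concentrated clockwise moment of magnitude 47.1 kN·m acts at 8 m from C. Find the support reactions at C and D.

C_x = 0, C_y = 9.195 kN, D_y = 25.80 kN

ΣM about C: D_y·8.2 − 35·4.7 − 47.1 = 0 → D_y = 211.6/8.2 = 25.8049 ≈ 25.80 kN.
ΣF_y = 0: C_y + 25.8049 − 35 = 0 → C_y = 9.195 kN.
ΣF_x = 0: no horizontal applied forces, so C_x = 0.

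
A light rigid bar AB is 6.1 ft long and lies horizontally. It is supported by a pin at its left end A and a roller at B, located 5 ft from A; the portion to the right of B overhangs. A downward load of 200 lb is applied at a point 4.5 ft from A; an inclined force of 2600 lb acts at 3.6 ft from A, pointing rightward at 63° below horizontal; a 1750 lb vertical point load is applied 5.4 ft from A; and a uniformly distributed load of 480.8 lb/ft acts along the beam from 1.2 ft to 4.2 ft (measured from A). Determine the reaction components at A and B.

Resultant of the distributed load: 480.8 × 3 = 1442.4 lb at 2.7 ft from A.
Taking moments about A: B_y·5 − 200·4.5 − 2600·sin63°·3.6 − 1750·5.4 − (480.8·3)·2.7 = 0 → B_y = 22584.3/5 = 4516.86 ≈ 4517 lb.
ΣF_y = 0: A_y + 4516.86 − 200 − 2600·sin63° − 1750 − 480.8·3 = 0 → A_y = 1192 lb.
ΣF_x = 0: A_x + 2600·cos63° = 0 → A_x = -1180 lb.

A_x = -1180 lb, A_y = 1192 lb, B_y = 4517 lb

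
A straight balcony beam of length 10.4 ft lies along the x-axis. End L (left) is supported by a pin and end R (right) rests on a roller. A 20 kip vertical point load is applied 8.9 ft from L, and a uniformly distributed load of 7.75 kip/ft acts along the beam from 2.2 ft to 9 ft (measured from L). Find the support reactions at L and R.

Resultant of the distributed load: 7.75 × 6.8 = 52.7 kip at 5.6 ft from L.
Moments about L: R_y·10.4 − 20·8.9 − (7.75·6.8)·5.6 = 0 → R_y = 473.12/10.4 = 45.4923 ≈ 45.49 kip.
ΣF_y = 0: L_y + 45.4923 − 20 − 7.75·6.8 = 0 → L_y = 27.21 kip.
ΣF_x = 0: no horizontal applied forces, so L_x = 0.

L_x = 0, L_y = 27.21 kip, R_y = 45.49 kip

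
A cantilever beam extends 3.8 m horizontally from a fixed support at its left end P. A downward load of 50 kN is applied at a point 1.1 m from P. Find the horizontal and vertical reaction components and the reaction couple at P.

ΣF_x = 0: P_x = 0.
ΣF_y = 0: P_y − 50 = 0 → P_y = 50.00 kN.
ΣM about P: M_P − 50·1.1 = 0 → M_P = 55.00 kN·m.

P_x = 0, P_y = 50.00 kN, M_P = 55.00 kN·m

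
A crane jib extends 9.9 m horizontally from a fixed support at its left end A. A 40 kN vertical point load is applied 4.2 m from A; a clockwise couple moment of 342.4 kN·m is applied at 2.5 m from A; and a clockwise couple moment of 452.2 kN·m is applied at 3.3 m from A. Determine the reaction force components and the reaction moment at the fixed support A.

ΣF_x = 0: A_x = 0.
ΣF_y = 0: A_y − 40 = 0 → A_y = 40.00 kN.
ΣM about A: M_A − 40·4.2 − 342.4 − 452.2 = 0 → M_A = 962.6 kN·m.

A_x = 0, A_y = 40.00 kN, M_A = 962.6 kN·m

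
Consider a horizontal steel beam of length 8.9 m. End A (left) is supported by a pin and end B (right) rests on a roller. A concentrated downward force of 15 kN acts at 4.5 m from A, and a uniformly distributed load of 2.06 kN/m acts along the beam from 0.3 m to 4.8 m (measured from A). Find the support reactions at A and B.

Resultant of the distributed load: 2.06 × 4.5 = 9.27 kN at 2.55 m from A.
Moments about A: B_y·8.9 − 15·4.5 − (2.06·4.5)·2.55 = 0 → B_y = 91.1385/8.9 = 10.2403 ≈ 10.24 kN.
ΣF_y = 0: A_y + 10.2403 − 15 − 2.06·4.5 = 0 → A_y = 14.03 kN.
ΣF_x = 0: no horizontal applied forces, so A_x = 0.

A_x = 0, A_y = 14.03 kN, B_y = 10.24 kN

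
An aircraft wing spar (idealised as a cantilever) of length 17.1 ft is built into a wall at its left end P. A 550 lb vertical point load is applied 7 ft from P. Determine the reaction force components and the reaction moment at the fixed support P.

P_x = 0, P_y = 550.0 lb, M_P = 3850 lb·ft

ΣF_x = 0: P_x = 0.
ΣF_y = 0: P_y − 550 = 0 → P_y = 550.0 lb.
ΣM about P: M_P − 550·7 = 0 → M_P = 3850 lb·ft.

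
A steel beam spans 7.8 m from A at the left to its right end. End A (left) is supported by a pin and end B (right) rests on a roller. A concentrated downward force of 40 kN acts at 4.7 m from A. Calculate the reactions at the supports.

A_x = 0, A_y = 15.90 kN, B_y = 24.10 kN

Moments about A: B_y·7.8 − 40·4.7 = 0 → B_y = 188/7.8 = 24.1026 ≈ 24.10 kN.
ΣF_y = 0: A_y + 24.1026 − 40 = 0 → A_y = 15.90 kN.
ΣF_x = 0: no horizontal applied forces, so A_x = 0.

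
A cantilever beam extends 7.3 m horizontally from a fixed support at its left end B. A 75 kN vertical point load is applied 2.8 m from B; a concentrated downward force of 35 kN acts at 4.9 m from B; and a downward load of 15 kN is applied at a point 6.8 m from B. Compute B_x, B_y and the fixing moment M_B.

B_x = 0, B_y = 125.0 kN, M_B = 483.5 kN·m

ΣF_x = 0: B_x = 0.
ΣF_y = 0: B_y − 75 − 35 − 15 = 0 → B_y = 125.0 kN.
ΣM about B: M_B − 75·2.8 − 35·4.9 − 15·6.8 = 0 → M_B = 483.5 kN·m.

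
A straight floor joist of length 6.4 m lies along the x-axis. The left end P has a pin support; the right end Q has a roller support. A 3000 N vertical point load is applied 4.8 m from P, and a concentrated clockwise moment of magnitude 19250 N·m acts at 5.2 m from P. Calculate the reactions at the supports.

P_x = 0, P_y = -2258 N, Q_y = 5258 N

Taking moments about P: Q_y·6.4 − 3000·4.8 − 19250 = 0 → Q_y = 33650/6.4 = 5257.81 ≈ 5258 N.
ΣF_y = 0: P_y + 5257.81 − 3000 = 0 → P_y = -2258 N.
ΣF_x = 0: no horizontal applied forces, so P_x = 0.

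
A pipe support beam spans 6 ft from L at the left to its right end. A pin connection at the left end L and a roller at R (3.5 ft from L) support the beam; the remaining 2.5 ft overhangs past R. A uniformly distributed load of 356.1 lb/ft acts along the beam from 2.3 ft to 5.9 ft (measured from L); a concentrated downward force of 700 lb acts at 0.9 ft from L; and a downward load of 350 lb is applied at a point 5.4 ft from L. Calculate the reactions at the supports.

L_x = 0, L_y = 110.2 lb, R_y = 2222 lb

Resultant of the distributed load: 356.1 × 3.6 = 1281.96 lb at 4.1 ft from L.
ΣM about L: R_y·3.5 − (356.1·3.6)·4.1 − 700·0.9 − 350·5.4 = 0 → R_y = 7776.036/3.5 = 2221.72 ≈ 2222 lb.
ΣF_y = 0: L_y + 2221.72 − 356.1·3.6 − 700 − 350 = 0 → L_y = 110.2 lb.
ΣF_x = 0: no horizontal applied forces, so L_x = 0.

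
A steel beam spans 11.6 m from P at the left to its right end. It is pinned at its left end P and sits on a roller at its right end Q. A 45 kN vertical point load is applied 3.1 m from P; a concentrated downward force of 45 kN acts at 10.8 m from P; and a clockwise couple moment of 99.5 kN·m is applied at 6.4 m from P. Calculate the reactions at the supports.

P_x = 0, P_y = 27.50 kN, Q_y = 62.50 kN

Taking moments about P: Q_y·11.6 − 45·3.1 − 45·10.8 − 99.5 = 0 → Q_y = 725/11.6 = 62.50 kN.
ΣF_y = 0: P_y + 62.5 − 45 − 45 = 0 → P_y = 27.50 kN.
ΣF_x = 0: no horizontal applied forces, so P_x = 0.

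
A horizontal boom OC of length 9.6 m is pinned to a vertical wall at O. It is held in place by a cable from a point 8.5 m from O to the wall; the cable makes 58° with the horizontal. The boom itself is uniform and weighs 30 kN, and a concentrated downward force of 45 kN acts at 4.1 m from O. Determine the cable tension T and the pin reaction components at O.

T = 45.57 kN, O_x = 24.15 kN, O_y = 36.35 kN

ΣM about O: T·sin58°·8.5 − 30·4.8 − 45·4.1 = 0 → T = 328.5/(8.5·0.848048) = 45.5718 ≈ 45.57 kN.
ΣF_x = 0: O_x − T·cos58° = 0 → O_x = 45.5718 × 0.529919 = 24.15 kN.
ΣF_y = 0: O_y + T·sin58° − 30 − 45 = 0 → O_y = 75 − 45.5718 × 0.848048 = 36.35 kN.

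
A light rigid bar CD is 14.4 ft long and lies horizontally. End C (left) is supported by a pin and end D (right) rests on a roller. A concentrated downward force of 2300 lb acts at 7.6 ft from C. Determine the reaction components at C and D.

ΣM about C: D_y·14.4 − 2300·7.6 = 0 → D_y = 17480/14.4 = 1213.89 ≈ 1214 lb.
ΣF_y = 0: C_y + 1213.89 − 2300 = 0 → C_y = 1086 lb.
ΣF_x = 0: no horizontal applied forces, so C_x = 0.

C_x = 0, C_y = 1086 lb, D_y = 1214 lb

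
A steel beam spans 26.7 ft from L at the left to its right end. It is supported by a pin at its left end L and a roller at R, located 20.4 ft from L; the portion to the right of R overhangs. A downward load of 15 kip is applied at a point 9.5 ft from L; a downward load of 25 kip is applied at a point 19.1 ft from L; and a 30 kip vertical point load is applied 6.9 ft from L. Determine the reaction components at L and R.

L_x = 0, L_y = 29.46 kip, R_y = 40.54 kip

ΣM about L: R_y·20.4 − 15·9.5 − 25·19.1 − 30·6.9 = 0 → R_y = 827/20.4 = 40.5392 ≈ 40.54 kip.
ΣF_y = 0: L_y + 40.5392 − 15 − 25 − 30 = 0 → L_y = 29.46 kip.
ΣF_x = 0: no horizontal applied forces, so L_x = 0.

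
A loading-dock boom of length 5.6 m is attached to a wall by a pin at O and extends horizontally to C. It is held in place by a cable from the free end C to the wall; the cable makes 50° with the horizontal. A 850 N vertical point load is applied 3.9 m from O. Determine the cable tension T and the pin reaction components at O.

ΣM about O: T·sin50°·5.6 − 850·3.9 = 0 → T = 3315/(5.6·0.766044) = 772.755 ≈ 772.8 N.
ΣF_x = 0: O_x − T·cos50° = 0 → O_x = 772.755 × 0.642788 = 496.7 N.
ΣF_y = 0: O_y + T·sin50° − 850 = 0 → O_y = 850 − 772.755 × 0.766044 = 258.0 N.

T = 772.8 N, O_x = 496.7 N, O_y = 258.0 N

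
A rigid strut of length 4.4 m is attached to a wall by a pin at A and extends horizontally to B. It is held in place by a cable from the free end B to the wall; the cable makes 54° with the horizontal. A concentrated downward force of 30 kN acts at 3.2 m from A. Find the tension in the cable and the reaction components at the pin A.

ΣM about A: T·sin54°·4.4 − 30·3.2 = 0 → T = 96/(4.4·0.809017) = 26.9688 ≈ 26.97 kN.
ΣF_x = 0: A_x − T·cos54° = 0 → A_x = 26.9688 × 0.587785 = 15.85 kN.
ΣF_y = 0: A_y + T·sin54° − 30 = 0 → A_y = 30 − 26.9688 × 0.809017 = 8.182 kN.

T = 26.97 kN, A_x = 15.85 kN, A_y = 8.182 kN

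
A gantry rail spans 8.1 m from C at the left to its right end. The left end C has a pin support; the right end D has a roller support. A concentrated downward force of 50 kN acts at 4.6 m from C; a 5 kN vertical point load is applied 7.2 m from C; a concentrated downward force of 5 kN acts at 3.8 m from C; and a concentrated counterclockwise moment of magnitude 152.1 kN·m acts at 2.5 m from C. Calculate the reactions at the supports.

C_x = 0, C_y = 43.59 kN, D_y = 16.41 kN

Taking moments about C: D_y·8.1 − 50·4.6 − 5·7.2 − 5·3.8 + 152.1 = 0 → D_y = 132.9/8.1 = 16.4074 ≈ 16.41 kN.
ΣF_y = 0: C_y + 16.4074 − 50 − 5 − 5 = 0 → C_y = 43.59 kN.
ΣF_x = 0: no horizontal applied forces, so C_x = 0.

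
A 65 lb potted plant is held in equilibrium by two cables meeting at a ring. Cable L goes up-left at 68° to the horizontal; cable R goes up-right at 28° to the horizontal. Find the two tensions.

T_L = 57.71 lb, T_R = 24.48 lb

ΣF_x = 0: −T_L·cos68° + T_R·cos28° = 0 → T_R = 0.424268·T_L.
ΣF_y = 0: T_L·sin68° + T_R·sin28° = 65.
Substitute: T_L·(0.927184 + 0.424268·0.469472) = 65 → T_L = 57.7077 ≈ 57.71 lb.
Then T_R = 0.424268 × 57.7077 = 24.48 lb.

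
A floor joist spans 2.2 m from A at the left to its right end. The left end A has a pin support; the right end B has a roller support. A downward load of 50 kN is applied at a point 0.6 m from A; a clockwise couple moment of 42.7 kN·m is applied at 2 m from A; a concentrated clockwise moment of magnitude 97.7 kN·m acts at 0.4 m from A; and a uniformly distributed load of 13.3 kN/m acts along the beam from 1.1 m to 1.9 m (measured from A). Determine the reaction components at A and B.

Resultant of the distributed load: 13.3 × 0.8 = 10.64 kN at 1.5 m from A.
Taking moments about A: B_y·2.2 − 50·0.6 − 42.7 − 97.7 − (13.3·0.8)·1.5 = 0 → B_y = 186.36/2.2 = 84.7091 ≈ 84.71 kN.
ΣF_y = 0: A_y + 84.7091 − 50 − 13.3·0.8 = 0 → A_y = -24.07 kN.
ΣF_x = 0: no horizontal applied forces, so A_x = 0.

A_x = 0, A_y = -24.07 kN, B_y = 84.71 kN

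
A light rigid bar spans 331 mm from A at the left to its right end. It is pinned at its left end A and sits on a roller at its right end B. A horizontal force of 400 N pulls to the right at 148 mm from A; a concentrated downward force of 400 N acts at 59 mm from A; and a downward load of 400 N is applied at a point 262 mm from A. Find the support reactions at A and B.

Moments about A: B_y·331 − 400·59 − 400·262 = 0 → B_y = 128400/331 = 387.915 ≈ 387.9 N.
ΣF_y = 0: A_y + 387.915 − 400 − 400 = 0 → A_y = 412.1 N.
ΣF_x = 0: A_x + 400 = 0 → A_x = -400.0 N.

A_x = -400.0 N, A_y = 412.1 N, B_y = 387.9 N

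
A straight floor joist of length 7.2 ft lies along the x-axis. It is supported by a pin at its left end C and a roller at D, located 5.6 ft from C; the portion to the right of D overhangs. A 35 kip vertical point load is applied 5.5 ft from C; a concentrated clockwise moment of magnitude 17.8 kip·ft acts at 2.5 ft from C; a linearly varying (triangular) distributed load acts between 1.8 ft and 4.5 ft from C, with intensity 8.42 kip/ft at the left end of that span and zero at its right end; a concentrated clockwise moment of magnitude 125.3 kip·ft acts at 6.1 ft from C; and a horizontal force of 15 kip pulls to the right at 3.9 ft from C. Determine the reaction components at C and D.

Resultant of the triangular load: ½ × 8.42 × 2.7 = 11.367 kip, acting at 2.7 ft from C (one-third of the span from the peak).
Taking moments about C: D_y·5.6 − 35·5.5 − 17.8 − (½·8.42·2.7)·2.7 − 125.3 = 0 → D_y = 366.2909/5.6 = 65.4091 ≈ 65.41 kip.
ΣF_y = 0: C_y + 65.4091 − 35 − ½·8.42·2.7 = 0 → C_y = -19.04 kip.
ΣF_x = 0: C_x + 15 = 0 → C_x = -15.00 kip.

C_x = -15.00 kip, C_y = -19.04 kip, D_y = 65.41 kip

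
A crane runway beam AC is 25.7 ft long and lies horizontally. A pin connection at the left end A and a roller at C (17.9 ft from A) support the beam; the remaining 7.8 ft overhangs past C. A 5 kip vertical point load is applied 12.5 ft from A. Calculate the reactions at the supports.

A_x = 0, A_y = 1.508 kip, C_y = 3.492 kip

Moments about A: C_y·17.9 − 5·12.5 = 0 → C_y = 62.5/17.9 = 3.49162 ≈ 3.492 kip.
ΣF_y = 0: A_y + 3.49162 − 5 = 0 → A_y = 1.508 kip.
ΣF_x = 0: no horizontal applied forces, so A_x = 0.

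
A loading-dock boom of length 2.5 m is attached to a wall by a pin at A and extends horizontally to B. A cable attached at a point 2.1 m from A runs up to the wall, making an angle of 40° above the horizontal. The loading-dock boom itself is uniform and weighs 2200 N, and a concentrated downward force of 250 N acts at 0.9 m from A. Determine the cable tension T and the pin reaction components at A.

ΣM about A: T·sin40°·2.1 − 2200·1.25 − 250·0.9 = 0 → T = 2975/(2.1·0.642788) = 2203.94 ≈ 2204 N.
ΣF_x = 0: A_x − T·cos40° = 0 → A_x = 2203.94 × 0.766044 = 1688 N.
ΣF_y = 0: A_y + T·sin40° − 2200 − 250 = 0 → A_y = 2450 − 2203.94 × 0.642788 = 1033 N.

T = 2204 N, A_x = 1688 N, A_y = 1033 N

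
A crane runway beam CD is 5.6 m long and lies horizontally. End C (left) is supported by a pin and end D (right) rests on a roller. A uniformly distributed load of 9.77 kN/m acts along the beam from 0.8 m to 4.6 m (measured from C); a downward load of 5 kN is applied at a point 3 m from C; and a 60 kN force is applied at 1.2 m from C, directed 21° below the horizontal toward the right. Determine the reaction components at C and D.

Resultant of the distributed load: 9.77 × 3.8 = 37.126 kN at 2.7 m from C.
Moments about C: D_y·5.6 − (9.77·3.8)·2.7 − 5·3 − 60·sin21°·1.2 = 0 → D_y = 141.043/5.6 = 25.1863 ≈ 25.19 kN.
ΣF_y = 0: C_y + 25.1863 − 9.77·3.8 − 5 − 60·sin21° = 0 → C_y = 38.44 kN.
ΣF_x = 0: C_x + 60·cos21° = 0 → C_x = -56.01 kN.

C_x = -56.01 kN, C_y = 38.44 kN, D_y = 25.19 kN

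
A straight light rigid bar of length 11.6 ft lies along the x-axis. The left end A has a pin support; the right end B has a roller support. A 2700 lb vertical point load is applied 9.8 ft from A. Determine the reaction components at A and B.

A_x = 0, A_y = 419.0 lb, B_y = 2281 lb

Taking moments about A: B_y·11.6 − 2700·9.8 = 0 → B_y = 26460/11.6 = 2281.03 ≈ 2281 lb.
ΣF_y = 0: A_y + 2281.03 − 2700 = 0 → A_y = 419.0 lb.
ΣF_x = 0: no horizontal applied forces, so A_x = 0.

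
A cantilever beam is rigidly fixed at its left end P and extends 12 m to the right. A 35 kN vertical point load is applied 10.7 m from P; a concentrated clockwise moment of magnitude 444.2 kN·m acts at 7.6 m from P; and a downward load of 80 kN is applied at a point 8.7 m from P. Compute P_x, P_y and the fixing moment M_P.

ΣF_x = 0: P_x = 0.
ΣF_y = 0: P_y − 35 − 80 = 0 → P_y = 115.0 kN.
ΣM about P: M_P − 35·10.7 − 444.2 − 80·8.7 = 0 → M_P = 1515 kN·m.

P_x = 0, P_y = 115.0 kN, M_P = 1515 kN·m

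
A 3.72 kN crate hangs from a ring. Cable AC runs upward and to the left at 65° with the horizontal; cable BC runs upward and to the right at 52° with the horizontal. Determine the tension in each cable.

ΣF_x = 0: −T_AC·cos65° + T_BC·cos52° = 0 → T_BC = 0.686446·T_AC.
ΣF_y = 0: T_AC·sin65° + T_BC·sin52° = 3.72.
Substitute: T_AC·(0.906308 + 0.686446·0.788011) = 3.72 → T_AC = 2.57042 ≈ 2.570 kN.
Then T_BC = 0.686446 × 2.57042 = 1.764 kN.

T_AC = 2.570 kN, T_BC = 1.764 kN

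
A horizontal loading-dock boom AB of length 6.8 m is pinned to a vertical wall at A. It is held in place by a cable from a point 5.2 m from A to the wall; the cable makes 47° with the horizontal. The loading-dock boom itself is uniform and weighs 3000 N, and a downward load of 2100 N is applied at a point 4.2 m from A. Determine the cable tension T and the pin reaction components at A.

ΣM about A: T·sin47°·5.2 − 3000·3.4 − 2100·4.2 = 0 → T = 19020/(5.2·0.731354) = 5001.26 ≈ 5001 N.
ΣF_x = 0: A_x − T·cos47° = 0 → A_x = 5001.26 × 0.681998 = 3411 N.
ΣF_y = 0: A_y + T·sin47° − 3000 − 2100 = 0 → A_y = 5100 − 5001.26 × 0.731354 = 1442 N.

T = 5001 N, A_x = 3411 N, A_y = 1442 N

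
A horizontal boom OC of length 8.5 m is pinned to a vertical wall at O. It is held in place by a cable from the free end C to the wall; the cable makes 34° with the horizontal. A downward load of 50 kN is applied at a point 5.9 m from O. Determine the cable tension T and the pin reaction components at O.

T = 62.06 kN, O_x = 51.45 kN, O_y = 15.29 kN

ΣM about O: T·sin34°·8.5 − 50·5.9 = 0 → T = 295/(8.5·0.559193) = 62.0642 ≈ 62.06 kN.
ΣF_x = 0: O_x − T·cos34° = 0 → O_x = 62.0642 × 0.829038 = 51.45 kN.
ΣF_y = 0: O_y + T·sin34° − 50 = 0 → O_y = 50 − 62.0642 × 0.559193 = 15.29 kN.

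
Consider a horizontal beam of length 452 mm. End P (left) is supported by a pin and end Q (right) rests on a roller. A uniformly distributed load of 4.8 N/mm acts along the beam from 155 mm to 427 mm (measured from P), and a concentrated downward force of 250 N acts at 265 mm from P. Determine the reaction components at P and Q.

P_x = 0, P_y = 568.5 N, Q_y = 987.1 N

Resultant of the distributed load: 4.8 × 272 = 1305.6 N at 291 mm from P.
Taking moments about P: Q_y·452 − (4.8·272)·291 − 250·265 = 0 → Q_y = 446179.6/452 = 987.123 ≈ 987.1 N.
ΣF_y = 0: P_y + 987.123 − 4.8·272 − 250 = 0 → P_y = 568.5 N.
ΣF_x = 0: no horizontal applied forces, so P_x = 0.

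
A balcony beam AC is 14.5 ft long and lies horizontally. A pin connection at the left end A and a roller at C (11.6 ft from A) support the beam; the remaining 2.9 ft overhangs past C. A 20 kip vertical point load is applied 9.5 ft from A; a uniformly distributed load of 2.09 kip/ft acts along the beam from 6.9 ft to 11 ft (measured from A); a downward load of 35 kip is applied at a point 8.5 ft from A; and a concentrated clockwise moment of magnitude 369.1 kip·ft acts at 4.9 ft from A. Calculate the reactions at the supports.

Resultant of the distributed load: 2.09 × 4.1 = 8.569 kip at 8.95 ft from A.
Moments about A: C_y·11.6 − 20·9.5 − (2.09·4.1)·8.95 − 35·8.5 − 369.1 = 0 → C_y = 933.29255/11.6 = 80.4563 ≈ 80.46 kip.
ΣF_y = 0: A_y + 80.4563 − 20 − 2.09·4.1 − 35 = 0 → A_y = -16.89 kip.
ΣF_x = 0: no horizontal applied forces, so A_x = 0.

A_x = 0, A_y = -16.89 kip, C_y = 80.46 kip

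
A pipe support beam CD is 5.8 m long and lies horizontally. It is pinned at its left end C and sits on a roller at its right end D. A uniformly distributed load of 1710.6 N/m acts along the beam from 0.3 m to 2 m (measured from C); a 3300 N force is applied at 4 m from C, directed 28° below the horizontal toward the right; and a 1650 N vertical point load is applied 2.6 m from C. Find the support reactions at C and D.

Resultant of the distributed load: 1710.6 × 1.7 = 2908.02 N at 1.15 m from C.
Moments about C: D_y·5.8 − (1710.6·1.7)·1.15 − 3300·sin28°·4 − 1650·2.6 = 0 → D_y = 13831.2/5.8 = 2384.69 ≈ 2385 N.
ΣF_y = 0: C_y + 2384.69 − 1710.6·1.7 − 3300·sin28° − 1650 = 0 → C_y = 3723 N.
ΣF_x = 0: C_x + 3300·cos28° = 0 → C_x = -2914 N.

C_x = -2914 N, C_y = 3723 N, D_y = 2385 N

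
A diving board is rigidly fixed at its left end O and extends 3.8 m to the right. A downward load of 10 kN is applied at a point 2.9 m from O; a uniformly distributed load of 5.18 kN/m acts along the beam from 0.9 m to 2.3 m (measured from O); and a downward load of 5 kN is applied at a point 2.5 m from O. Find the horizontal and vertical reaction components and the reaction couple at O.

Resultant of the distributed load: 5.18 × 1.4 = 7.252 kN at 1.6 m from O.
ΣF_x = 0: O_x = 0.
ΣF_y = 0: O_y − 10 − 5.18·1.4 − 5 = 0 → O_y = 22.25 kN.
ΣM about O: M_O − 10·2.9 − (5.18·1.4)·1.6 − 5·2.5 = 0 → M_O = 53.10 kN·m.

O_x = 0, O_y = 22.25 kN, M_O = 53.10 kN·m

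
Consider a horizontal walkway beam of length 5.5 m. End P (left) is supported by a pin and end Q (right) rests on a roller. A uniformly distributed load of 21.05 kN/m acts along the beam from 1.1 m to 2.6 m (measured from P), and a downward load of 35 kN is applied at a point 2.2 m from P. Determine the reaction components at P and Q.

Resultant of the distributed load: 21.05 × 1.5 = 31.575 kN at 1.85 m from P.
Taking moments about P: Q_y·5.5 − (21.05·1.5)·1.85 − 35·2.2 = 0 → Q_y = 135.41375/5.5 = 24.6207 ≈ 24.62 kN.
ΣF_y = 0: P_y + 24.6207 − 21.05·1.5 − 35 = 0 → P_y = 41.95 kN.
ΣF_x = 0: no horizontal applied forces, so P_x = 0.

P_x = 0, P_y = 41.95 kN, Q_y = 24.62 kN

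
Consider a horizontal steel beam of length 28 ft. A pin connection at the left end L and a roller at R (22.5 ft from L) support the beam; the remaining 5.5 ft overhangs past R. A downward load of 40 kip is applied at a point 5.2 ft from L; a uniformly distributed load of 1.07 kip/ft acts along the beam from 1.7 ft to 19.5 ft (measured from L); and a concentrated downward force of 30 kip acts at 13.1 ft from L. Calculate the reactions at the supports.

Resultant of the distributed load: 1.07 × 17.8 = 19.046 kip at 10.6 ft from L.
ΣM about L: R_y·22.5 − 40·5.2 − (1.07·17.8)·10.6 − 30·13.1 = 0 → R_y = 802.8876/22.5 = 35.6839 ≈ 35.68 kip.
ΣF_y = 0: L_y + 35.6839 − 40 − 1.07·17.8 − 30 = 0 → L_y = 53.36 kip.
ΣF_x = 0: no horizontal applied forces, so L_x = 0.

L_x = 0, L_y = 53.36 kip, R_y = 35.68 kip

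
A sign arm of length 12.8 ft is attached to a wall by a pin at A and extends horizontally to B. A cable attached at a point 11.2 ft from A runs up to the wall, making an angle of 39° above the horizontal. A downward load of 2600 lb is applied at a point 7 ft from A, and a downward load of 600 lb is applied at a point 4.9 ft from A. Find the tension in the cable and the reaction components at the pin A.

T = 2999 lb, A_x = 2331 lb, A_y = 1312 lb

ΣM about A: T·sin39°·11.2 − 2600·7 − 600·4.9 = 0 → T = 21140/(11.2·0.62932) = 2999.27 ≈ 2999 lb.
ΣF_x = 0: A_x − T·cos39° = 0 → A_x = 2999.27 × 0.777146 = 2331 lb.
ΣF_y = 0: A_y + T·sin39° − 2600 − 600 = 0 → A_y = 3200 − 2999.27 × 0.62932 = 1312 lb.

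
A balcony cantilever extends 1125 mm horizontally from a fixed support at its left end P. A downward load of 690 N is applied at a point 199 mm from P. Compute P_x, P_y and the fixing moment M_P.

ΣF_x = 0: P_x = 0.
ΣF_y = 0: P_y − 690 = 0 → P_y = 690.0 N.
ΣM about P: M_P − 690·199 = 0 → M_P = 137300 N·mm.

P_x = 0, P_y = 690.0 N, M_P = 137300 N·mm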